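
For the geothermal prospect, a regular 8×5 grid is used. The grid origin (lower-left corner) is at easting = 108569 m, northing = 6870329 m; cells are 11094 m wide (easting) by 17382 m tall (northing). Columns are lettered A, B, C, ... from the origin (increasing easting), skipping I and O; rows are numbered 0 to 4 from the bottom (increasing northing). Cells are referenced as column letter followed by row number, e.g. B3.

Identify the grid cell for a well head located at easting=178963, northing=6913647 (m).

G2

Column index: ⌊(178963 − 108569) / 11094⌋ = ⌊6.345⌋ = 6 → column G
Row offset from origin: ⌊(6913647 − 6870329) / 17382⌋ = ⌊2.492⌋ = 2 → row 2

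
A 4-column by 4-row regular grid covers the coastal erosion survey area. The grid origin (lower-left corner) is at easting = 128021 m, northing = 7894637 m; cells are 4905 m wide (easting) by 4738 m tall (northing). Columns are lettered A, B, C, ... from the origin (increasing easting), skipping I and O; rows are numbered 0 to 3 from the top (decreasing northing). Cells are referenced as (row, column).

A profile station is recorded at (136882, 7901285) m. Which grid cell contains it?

(2, B)

Column index: ⌊(136882 − 128021) / 4905⌋ = ⌊1.807⌋ = 1 → column B
Row offset from origin: ⌊(7901285 − 7894637) / 4738⌋ = ⌊1.403⌋ = 1 → row 2 (counted from top)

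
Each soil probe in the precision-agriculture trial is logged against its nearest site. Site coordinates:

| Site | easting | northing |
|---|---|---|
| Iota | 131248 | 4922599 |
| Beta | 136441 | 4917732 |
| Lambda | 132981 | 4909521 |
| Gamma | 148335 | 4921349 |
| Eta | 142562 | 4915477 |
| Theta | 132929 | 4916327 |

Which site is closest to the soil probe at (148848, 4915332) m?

Gamma

Squared distances to each site:
Iota: 362569289.000; Beta: 159693649.000; Lambda: 285529410.000; Gamma: 36467458.000; Eta: 39534821.000; Theta: 254404586.000.
Minimum at Gamma.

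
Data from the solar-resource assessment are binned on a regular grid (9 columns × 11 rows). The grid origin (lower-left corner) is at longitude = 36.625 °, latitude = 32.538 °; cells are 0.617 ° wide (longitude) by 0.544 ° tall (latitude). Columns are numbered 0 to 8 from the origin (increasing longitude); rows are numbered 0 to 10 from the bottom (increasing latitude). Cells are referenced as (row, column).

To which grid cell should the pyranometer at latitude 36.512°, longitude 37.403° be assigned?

(7, 1)

Column index: ⌊(37.403 − 36.625) / 0.617⌋ = ⌊1.261⌋ = 1
Row offset from origin: ⌊(36.512 − 32.538) / 0.544⌋ = ⌊7.305⌋ = 7 → row 7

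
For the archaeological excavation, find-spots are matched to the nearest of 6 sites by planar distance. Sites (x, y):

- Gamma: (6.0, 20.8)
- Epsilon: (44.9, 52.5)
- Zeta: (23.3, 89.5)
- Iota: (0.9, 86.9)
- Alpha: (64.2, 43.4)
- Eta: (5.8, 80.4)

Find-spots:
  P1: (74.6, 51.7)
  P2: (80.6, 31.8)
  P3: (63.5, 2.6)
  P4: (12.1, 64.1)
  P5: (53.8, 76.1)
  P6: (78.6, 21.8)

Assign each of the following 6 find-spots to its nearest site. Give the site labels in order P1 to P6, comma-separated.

Alpha, Alpha, Alpha, Eta, Epsilon, Alpha

P1 → Alpha (d²=177.05)
P2 → Alpha (d²=403.52)
P3 → Alpha (d²=1665.13)
P4 → Eta (d²=305.38)
P5 → Epsilon (d²=636.17)
P6 → Alpha (d²=673.92)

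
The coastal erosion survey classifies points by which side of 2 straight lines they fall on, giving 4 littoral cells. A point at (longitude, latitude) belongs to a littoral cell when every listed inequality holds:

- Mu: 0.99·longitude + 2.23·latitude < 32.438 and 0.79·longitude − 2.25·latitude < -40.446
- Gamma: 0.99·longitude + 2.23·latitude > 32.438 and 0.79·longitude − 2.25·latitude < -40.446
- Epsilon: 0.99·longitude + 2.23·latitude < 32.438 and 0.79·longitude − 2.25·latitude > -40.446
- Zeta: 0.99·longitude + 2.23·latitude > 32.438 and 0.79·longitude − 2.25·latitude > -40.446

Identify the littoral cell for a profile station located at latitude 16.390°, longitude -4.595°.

0.99·-4.595 + 2.23·16.390 = 32.001, which is < 32.438
0.79·-4.595 − 2.25·16.390 = -40.508, which is < -40.446
This sign pattern matches Mu.

Mu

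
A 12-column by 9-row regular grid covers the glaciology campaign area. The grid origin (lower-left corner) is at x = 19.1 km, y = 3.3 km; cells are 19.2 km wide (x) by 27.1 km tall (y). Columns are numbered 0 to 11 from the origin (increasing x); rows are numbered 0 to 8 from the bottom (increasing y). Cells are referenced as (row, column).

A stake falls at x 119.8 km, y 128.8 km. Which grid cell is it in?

Column index: ⌊(119.8 − 19.1) / 19.2⌋ = ⌊5.245⌋ = 5
Row offset from origin: ⌊(128.8 − 3.3) / 27.1⌋ = ⌊4.631⌋ = 4 → row 4

(4, 5)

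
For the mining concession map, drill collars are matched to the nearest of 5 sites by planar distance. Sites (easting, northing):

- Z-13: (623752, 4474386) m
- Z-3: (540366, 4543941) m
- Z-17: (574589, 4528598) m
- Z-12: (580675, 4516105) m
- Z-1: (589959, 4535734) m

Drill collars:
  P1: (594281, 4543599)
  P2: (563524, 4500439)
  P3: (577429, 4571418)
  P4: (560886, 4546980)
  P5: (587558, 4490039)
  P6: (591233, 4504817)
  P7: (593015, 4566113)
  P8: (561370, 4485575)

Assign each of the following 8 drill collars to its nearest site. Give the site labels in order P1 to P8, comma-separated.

Z-1, Z-12, Z-1, Z-3, Z-12, Z-12, Z-1, Z-12

P1 → Z-1 (d²=80537909.00)
P2 → Z-12 (d²=539580357.00)
P3 → Z-1 (d²=1430348756.00)
P4 → Z-3 (d²=430305921.00)
P5 → Z-12 (d²=726812045.00)
P6 → Z-12 (d²=238890308.00)
P7 → Z-1 (d²=932222777.00)
P8 → Z-12 (d²=1304763925.00)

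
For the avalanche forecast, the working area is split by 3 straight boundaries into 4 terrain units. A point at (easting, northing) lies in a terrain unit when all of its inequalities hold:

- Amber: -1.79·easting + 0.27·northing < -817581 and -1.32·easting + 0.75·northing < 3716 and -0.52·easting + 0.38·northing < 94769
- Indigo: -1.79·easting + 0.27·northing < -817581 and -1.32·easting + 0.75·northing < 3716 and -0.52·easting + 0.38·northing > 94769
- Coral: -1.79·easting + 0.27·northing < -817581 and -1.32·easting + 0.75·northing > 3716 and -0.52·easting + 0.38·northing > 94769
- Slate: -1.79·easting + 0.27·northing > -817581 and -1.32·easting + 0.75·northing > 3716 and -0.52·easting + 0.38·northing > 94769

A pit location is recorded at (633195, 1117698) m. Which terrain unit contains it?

-1.79·633195 + 0.27·1117698 = -831640.590, which is < -817581
-1.32·633195 + 0.75·1117698 = 2456.100, which is < 3716
-0.52·633195 + 0.38·1117698 = 95463.840, which is > 94769
This sign pattern matches Indigo.

Indigo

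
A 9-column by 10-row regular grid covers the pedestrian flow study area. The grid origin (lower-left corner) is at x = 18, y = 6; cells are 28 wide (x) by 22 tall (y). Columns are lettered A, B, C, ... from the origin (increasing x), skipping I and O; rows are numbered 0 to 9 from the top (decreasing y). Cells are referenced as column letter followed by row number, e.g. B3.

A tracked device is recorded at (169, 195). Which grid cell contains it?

F1

Column index: ⌊(169 − 18) / 28⌋ = ⌊5.393⌋ = 5 → column F
Row offset from origin: ⌊(195 − 6) / 22⌋ = ⌊8.591⌋ = 8 → row 1 (counted from top)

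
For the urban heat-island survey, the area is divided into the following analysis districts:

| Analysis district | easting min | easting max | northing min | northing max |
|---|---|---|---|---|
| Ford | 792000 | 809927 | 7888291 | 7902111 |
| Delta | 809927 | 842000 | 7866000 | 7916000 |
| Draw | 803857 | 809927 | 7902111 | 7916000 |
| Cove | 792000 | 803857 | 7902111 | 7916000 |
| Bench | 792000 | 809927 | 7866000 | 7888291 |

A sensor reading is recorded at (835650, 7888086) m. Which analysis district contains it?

The point has easting = 835650 and northing = 7888086.
Only Delta satisfies 809927 ≤ easting ≤ 842000 and 7866000 ≤ northing ≤ 7916000.

Delta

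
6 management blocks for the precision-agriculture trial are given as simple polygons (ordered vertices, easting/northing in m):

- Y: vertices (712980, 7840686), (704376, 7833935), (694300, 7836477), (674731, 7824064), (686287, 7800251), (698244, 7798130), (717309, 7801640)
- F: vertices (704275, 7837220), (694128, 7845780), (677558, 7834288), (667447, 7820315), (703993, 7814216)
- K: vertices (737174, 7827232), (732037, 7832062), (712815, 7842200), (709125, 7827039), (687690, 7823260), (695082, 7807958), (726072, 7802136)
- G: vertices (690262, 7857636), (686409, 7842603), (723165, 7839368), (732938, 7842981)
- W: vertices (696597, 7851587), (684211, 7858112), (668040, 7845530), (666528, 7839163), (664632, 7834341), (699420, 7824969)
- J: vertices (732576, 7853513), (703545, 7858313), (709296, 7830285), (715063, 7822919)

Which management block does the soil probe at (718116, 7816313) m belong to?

Cast a ray rightward from (718116, 7816313). For each polygon, the edges (by vertex number in listed order) whose endpoints lie on opposite sides of northing = 7816313, where each meets that height, and whether that is right or left of the point:
Y: 4–5 at easting≈678492.4 (left), 7–1 at easting≈715682.2 (left) → 0 crossings.
F: 4–5 at easting≈691427.5 (left), 5–1 at easting≈704018.7 (left) → 0 crossings.
K: 5–6 at easting≈691045.9 (left), 7–1 at easting≈732343.6 (right) → 1 crossing.
G: no edge straddles that height → 0 crossings.
W: no edge straddles that height → 0 crossings.
J: no edge straddles that height → 0 crossings.
Only K has an odd count, so the point is inside K.

K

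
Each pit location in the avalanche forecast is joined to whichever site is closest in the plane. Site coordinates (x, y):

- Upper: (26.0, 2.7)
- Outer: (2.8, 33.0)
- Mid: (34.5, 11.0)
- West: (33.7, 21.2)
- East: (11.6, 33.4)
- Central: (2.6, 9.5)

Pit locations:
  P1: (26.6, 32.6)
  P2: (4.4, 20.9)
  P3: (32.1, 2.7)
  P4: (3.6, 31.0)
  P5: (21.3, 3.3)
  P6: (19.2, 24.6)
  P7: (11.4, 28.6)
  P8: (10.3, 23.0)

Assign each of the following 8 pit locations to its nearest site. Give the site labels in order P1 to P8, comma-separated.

West, Central, Upper, Outer, Upper, East, East, East

P1 → West (d²=180.37)
P2 → Central (d²=133.20)
P3 → Upper (d²=37.21)
P4 → Outer (d²=4.64)
P5 → Upper (d²=22.45)
P6 → East (d²=135.20)
P7 → East (d²=23.08)
P8 → East (d²=109.85)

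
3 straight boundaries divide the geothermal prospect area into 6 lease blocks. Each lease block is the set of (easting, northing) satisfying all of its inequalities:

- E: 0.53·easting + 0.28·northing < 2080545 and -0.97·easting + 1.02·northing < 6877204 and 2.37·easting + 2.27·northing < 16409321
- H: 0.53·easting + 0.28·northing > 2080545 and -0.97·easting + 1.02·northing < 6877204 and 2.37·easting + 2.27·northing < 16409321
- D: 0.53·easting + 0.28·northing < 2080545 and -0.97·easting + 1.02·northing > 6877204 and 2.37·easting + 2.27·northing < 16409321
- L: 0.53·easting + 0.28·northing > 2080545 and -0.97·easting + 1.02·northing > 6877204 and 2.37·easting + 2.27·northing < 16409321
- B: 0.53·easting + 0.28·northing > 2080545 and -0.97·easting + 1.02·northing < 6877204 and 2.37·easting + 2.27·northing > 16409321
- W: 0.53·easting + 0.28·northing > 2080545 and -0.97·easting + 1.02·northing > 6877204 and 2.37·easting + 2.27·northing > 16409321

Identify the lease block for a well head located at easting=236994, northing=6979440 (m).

0.53·236994 + 0.28·6979440 = 2079850.020, which is < 2080545
-0.97·236994 + 1.02·6979440 = 6889144.620, which is > 6877204
2.37·236994 + 2.27·6979440 = 16405004.580, which is < 16409321
This sign pattern matches D.

D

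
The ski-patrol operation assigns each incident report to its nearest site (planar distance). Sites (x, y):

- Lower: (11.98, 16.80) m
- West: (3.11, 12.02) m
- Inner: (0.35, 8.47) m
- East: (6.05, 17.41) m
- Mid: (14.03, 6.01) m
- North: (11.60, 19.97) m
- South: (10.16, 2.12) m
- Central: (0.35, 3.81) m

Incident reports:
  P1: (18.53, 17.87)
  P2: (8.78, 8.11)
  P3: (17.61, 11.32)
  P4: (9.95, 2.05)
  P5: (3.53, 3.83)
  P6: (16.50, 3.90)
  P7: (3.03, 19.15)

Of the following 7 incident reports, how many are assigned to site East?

1

P1 → Lower
P2 → Mid
P3 → Mid
P4 → South
P5 → Central
P6 → Mid
P7 → East
1 of the 7 goes to East.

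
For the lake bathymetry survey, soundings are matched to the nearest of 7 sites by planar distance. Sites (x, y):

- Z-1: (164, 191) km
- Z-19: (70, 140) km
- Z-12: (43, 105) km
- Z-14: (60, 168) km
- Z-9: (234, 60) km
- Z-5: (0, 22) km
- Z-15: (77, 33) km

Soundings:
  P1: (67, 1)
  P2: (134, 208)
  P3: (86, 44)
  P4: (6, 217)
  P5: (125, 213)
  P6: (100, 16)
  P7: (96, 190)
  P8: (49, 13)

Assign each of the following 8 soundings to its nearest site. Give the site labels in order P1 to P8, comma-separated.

Z-15, Z-1, Z-15, Z-14, Z-1, Z-15, Z-14, Z-15

P1 → Z-15 (d²=1124.00)
P2 → Z-1 (d²=1189.00)
P3 → Z-15 (d²=202.00)
P4 → Z-14 (d²=5317.00)
P5 → Z-1 (d²=2005.00)
P6 → Z-15 (d²=818.00)
P7 → Z-14 (d²=1780.00)
P8 → Z-15 (d²=1184.00)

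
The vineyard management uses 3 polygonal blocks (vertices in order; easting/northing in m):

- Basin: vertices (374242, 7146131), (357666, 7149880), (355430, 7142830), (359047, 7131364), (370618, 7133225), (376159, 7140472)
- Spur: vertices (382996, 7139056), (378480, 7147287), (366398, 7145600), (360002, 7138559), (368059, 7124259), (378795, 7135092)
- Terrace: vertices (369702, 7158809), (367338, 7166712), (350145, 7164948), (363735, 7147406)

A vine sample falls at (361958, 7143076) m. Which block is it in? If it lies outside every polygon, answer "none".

Cast a ray rightward from (361958, 7143076). For each polygon, the edges (by vertex number in listed order) whose endpoints lie on opposite sides of northing = 7143076, where each meets that height, and whether that is right or left of the point:
Basin: 2–3 at easting≈355508.0 (left), 6–1 at easting≈375276.9 (right) → 1 crossing.
Spur: 1–2 at easting≈380790.4 (right), 3–4 at easting≈364105.2 (right) → 2 crossings.
Terrace: no edge straddles that height → 0 crossings.
Only Basin has an odd count, so the point is inside Basin.

Basin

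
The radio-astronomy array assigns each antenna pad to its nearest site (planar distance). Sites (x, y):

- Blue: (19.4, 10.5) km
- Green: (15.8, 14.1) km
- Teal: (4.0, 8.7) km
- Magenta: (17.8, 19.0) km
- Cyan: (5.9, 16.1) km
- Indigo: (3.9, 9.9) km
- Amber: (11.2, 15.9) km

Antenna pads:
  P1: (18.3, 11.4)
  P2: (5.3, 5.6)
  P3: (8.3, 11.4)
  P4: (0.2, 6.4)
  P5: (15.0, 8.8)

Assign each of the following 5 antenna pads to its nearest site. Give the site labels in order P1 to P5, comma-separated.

P1 → Blue (d²=2.02)
P2 → Teal (d²=11.30)
P3 → Indigo (d²=21.61)
P4 → Teal (d²=19.73)
P5 → Blue (d²=22.25)

Blue, Teal, Indigo, Teal, Blue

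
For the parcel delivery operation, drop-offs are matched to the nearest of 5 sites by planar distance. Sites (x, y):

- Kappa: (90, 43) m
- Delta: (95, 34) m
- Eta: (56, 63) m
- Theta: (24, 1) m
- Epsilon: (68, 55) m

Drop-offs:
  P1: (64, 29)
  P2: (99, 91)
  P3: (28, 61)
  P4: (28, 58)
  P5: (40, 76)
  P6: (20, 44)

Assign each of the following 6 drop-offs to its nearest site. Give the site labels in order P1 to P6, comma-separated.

P1 → Epsilon (d²=692.00)
P2 → Epsilon (d²=2257.00)
P3 → Eta (d²=788.00)
P4 → Eta (d²=809.00)
P5 → Eta (d²=425.00)
P6 → Eta (d²=1657.00)

Epsilon, Epsilon, Eta, Eta, Eta, Eta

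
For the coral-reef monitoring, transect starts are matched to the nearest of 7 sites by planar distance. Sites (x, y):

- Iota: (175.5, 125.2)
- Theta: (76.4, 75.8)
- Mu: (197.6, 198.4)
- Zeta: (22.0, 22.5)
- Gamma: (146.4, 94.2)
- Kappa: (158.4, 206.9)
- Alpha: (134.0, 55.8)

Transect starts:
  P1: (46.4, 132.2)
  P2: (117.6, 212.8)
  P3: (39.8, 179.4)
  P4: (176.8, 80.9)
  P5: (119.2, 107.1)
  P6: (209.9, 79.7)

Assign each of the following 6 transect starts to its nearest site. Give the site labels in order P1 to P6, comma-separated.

P1 → Theta (d²=4080.96)
P2 → Kappa (d²=1699.45)
P3 → Theta (d²=12072.52)
P4 → Gamma (d²=1101.05)
P5 → Gamma (d²=906.25)
P6 → Iota (d²=3253.61)

Theta, Kappa, Theta, Gamma, Gamma, Iota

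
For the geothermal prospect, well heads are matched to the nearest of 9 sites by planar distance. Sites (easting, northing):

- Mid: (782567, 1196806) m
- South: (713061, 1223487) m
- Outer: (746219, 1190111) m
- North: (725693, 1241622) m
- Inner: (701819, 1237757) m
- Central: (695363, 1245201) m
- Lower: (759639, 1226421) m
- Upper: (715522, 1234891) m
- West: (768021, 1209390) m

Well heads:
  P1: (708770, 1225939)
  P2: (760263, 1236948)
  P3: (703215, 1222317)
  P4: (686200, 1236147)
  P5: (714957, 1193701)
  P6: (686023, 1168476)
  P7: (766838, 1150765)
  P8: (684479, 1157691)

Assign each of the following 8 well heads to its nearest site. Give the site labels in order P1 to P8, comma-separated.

South, Lower, South, Central, South, South, Outer, Outer

P1 → South (d²=24424985.00)
P2 → Lower (d²=111207105.00)
P3 → South (d²=98312616.00)
P4 → Central (d²=165935485.00)
P5 → South (d²=890800612.00)
P6 → South (d²=3757263565.00)
P7 → Outer (d²=1973250877.00)
P8 → Outer (d²=4862884000.00)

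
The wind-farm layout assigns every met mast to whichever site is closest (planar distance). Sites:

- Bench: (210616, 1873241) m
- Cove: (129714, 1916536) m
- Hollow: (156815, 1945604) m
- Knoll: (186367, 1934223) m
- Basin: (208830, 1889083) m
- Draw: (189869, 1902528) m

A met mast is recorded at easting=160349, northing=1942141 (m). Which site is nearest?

Squared distances to each site:
Bench: 7273981289.000; Cove: 1594119250.000; Hollow: 24481525.000; Knoll: 739631048.000; Basin: 5165558725.000; Draw: 2440620169.000.
Minimum at Hollow.

Hollow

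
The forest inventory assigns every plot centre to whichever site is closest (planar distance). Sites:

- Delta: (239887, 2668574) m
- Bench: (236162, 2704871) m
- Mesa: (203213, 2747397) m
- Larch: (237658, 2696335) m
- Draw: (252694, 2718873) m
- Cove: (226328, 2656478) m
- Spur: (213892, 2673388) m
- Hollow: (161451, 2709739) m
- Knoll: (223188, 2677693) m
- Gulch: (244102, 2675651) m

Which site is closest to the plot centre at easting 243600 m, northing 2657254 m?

Delta

Squared distances to each site:
Delta: 141928769.000; Bench: 2322702533.000; Mesa: 9756870218.000; Larch: 1562631925.000; Draw: 3879601997.000; Cove: 298924160.000; Spur: 1142871220.000; Hollow: 9503133426.000; Knoll: 834402465.000; Gulch: 338701613.000.
Minimum at Delta.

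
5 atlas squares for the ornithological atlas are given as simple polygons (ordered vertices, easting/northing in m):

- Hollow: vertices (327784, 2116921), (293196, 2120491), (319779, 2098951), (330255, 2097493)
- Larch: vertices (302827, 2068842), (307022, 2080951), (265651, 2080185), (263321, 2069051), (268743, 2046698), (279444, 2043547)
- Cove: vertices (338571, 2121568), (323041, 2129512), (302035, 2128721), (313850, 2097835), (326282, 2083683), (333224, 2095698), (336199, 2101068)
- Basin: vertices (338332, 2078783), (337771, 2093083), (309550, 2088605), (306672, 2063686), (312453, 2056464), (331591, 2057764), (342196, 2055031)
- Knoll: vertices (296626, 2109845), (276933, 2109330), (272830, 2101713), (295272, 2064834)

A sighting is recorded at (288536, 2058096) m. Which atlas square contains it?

Cast a ray rightward from (288536, 2058096). For each polygon, the edges (by vertex number in listed order) whose endpoints lie on opposite sides of northing = 2058096, where each meets that height, and whether that is right or left of the point:
Hollow: no edge straddles that height → 0 crossings.
Larch: 4–5 at easting≈265978.3 (left), 6–1 at easting≈292893.3 (right) → 1 crossing.
Cove: no edge straddles that height → 0 crossings.
Basin: 4–5 at easting≈311146.6 (right), 7–1 at easting≈341697.4 (right) → 2 crossings.
Knoll: no edge straddles that height → 0 crossings.
Only Larch has an odd count, so the point is inside Larch.

Larch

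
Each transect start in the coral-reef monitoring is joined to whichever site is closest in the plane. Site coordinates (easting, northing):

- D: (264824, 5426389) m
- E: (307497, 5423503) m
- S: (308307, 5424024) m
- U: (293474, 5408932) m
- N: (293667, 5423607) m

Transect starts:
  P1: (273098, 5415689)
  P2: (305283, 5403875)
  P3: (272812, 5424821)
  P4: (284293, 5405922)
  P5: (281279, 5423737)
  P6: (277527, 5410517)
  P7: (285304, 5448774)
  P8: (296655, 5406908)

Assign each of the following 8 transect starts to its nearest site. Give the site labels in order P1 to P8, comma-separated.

D, U, D, U, N, U, N, U

P1 → D (d²=182949076.00)
P2 → U (d²=165025730.00)
P3 → D (d²=66266768.00)
P4 → U (d²=93350861.00)
P5 → N (d²=153479444.00)
P6 → U (d²=256819034.00)
P7 → N (d²=703317658.00)
P8 → U (d²=14215337.00)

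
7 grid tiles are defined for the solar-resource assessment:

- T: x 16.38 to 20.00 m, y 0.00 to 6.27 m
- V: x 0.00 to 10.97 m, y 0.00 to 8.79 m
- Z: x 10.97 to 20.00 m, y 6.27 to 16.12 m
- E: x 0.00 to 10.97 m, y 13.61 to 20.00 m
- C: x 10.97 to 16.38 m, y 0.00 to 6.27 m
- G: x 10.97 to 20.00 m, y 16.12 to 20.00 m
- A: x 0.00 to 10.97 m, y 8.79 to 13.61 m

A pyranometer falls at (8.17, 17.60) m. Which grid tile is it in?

The point has x = 8.17 and y = 17.60.
Only E satisfies 0.00 ≤ x ≤ 10.97 and 13.61 ≤ y ≤ 20.00.

E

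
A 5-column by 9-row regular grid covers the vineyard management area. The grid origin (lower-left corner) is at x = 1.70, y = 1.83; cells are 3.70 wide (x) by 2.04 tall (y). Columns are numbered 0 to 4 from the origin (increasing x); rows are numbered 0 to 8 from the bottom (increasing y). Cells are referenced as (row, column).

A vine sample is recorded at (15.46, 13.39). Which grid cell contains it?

(5, 3)

Column index: ⌊(15.46 − 1.70) / 3.70⌋ = ⌊3.719⌋ = 3
Row offset from origin: ⌊(13.39 − 1.83) / 2.04⌋ = ⌊5.667⌋ = 5 → row 5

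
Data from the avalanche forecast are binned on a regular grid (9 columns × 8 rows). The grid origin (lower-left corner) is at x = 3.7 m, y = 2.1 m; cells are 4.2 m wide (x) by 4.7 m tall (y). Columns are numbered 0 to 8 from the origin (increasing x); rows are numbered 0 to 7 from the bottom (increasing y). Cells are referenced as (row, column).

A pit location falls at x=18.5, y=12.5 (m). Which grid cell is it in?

Column index: ⌊(18.5 − 3.7) / 4.2⌋ = ⌊3.524⌋ = 3
Row offset from origin: ⌊(12.5 − 2.1) / 4.7⌋ = ⌊2.213⌋ = 2 → row 2

(2, 3)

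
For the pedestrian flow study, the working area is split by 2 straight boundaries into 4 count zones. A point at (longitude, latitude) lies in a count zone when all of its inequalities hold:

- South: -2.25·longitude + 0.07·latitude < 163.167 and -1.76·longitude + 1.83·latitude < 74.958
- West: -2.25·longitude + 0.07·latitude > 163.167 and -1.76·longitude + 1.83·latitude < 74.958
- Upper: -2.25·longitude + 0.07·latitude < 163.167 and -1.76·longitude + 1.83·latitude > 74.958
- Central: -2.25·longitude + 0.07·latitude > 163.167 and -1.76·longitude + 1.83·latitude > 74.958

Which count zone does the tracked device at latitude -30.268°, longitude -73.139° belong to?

South

-2.25·-73.139 + 0.07·-30.268 = 162.444, which is < 163.167
-1.76·-73.139 + 1.83·-30.268 = 73.334, which is < 74.958
This sign pattern matches South.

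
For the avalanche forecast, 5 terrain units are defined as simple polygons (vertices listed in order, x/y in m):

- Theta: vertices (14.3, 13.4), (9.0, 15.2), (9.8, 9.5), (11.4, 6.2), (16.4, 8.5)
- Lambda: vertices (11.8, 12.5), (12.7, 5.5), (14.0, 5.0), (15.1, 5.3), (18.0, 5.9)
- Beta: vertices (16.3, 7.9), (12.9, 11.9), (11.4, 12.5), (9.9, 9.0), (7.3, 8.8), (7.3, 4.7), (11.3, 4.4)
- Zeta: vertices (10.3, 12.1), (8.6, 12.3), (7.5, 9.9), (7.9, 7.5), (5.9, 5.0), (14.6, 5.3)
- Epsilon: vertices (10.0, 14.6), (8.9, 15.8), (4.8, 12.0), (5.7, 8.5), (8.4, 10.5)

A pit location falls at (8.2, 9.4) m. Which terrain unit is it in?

Zeta

Cast a ray rightward from (8.2, 9.4). For each polygon, the edges (by vertex number in listed order) whose endpoints lie on opposite sides of y = 9.4, where each meets that height, and whether that is right or left of the point:
Theta: 3–4 at x≈9.85 (right), 5–1 at x≈16.01 (right) → 2 crossings.
Lambda: 1–2 at x≈12.20 (right), 5–1 at x≈14.71 (right) → 2 crossings.
Beta: 1–2 at x≈15.03 (right), 3–4 at x≈10.07 (right) → 2 crossings.
Zeta: 3–4 at x≈7.58 (left), 6–1 at x≈12.01 (right) → 1 crossing.
Epsilon: 3–4 at x≈5.47 (left), 4–5 at x≈6.92 (left) → 0 crossings.
Only Zeta has an odd count, so the point is inside Zeta.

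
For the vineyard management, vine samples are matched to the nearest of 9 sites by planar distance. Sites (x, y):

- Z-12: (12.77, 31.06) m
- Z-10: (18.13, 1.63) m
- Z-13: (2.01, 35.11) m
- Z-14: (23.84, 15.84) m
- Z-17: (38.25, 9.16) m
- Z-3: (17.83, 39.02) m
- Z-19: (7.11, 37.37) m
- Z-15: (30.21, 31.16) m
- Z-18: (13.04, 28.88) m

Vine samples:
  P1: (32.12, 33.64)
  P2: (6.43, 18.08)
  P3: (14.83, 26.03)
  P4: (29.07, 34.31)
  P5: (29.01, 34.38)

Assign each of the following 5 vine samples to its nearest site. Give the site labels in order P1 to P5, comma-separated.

P1 → Z-15 (d²=9.80)
P2 → Z-18 (d²=160.33)
P3 → Z-18 (d²=11.33)
P4 → Z-15 (d²=11.22)
P5 → Z-15 (d²=11.81)

Z-15, Z-18, Z-18, Z-15, Z-15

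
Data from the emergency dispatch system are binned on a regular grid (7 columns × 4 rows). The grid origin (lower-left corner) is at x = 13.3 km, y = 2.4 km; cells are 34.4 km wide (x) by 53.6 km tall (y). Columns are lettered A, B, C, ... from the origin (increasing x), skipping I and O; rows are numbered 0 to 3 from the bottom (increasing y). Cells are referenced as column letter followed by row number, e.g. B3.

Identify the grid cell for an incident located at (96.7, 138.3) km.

C2

Column index: ⌊(96.7 − 13.3) / 34.4⌋ = ⌊2.424⌋ = 2 → column C
Row offset from origin: ⌊(138.3 − 2.4) / 53.6⌋ = ⌊2.535⌋ = 2 → row 2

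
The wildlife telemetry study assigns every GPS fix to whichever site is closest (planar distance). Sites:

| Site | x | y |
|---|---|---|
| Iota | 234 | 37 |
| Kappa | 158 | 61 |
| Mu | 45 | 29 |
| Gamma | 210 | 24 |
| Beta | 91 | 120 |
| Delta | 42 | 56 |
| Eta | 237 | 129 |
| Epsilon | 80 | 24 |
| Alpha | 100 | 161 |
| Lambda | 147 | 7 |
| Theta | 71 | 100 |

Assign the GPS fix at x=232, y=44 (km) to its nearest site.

Squared distances to each site:
Iota: 53.000; Kappa: 5765.000; Mu: 35194.000; Gamma: 884.000; Beta: 25657.000; Delta: 36244.000; Eta: 7250.000; Epsilon: 23504.000; Alpha: 31113.000; Lambda: 8594.000; Theta: 29057.000.
Minimum at Iota.

Iota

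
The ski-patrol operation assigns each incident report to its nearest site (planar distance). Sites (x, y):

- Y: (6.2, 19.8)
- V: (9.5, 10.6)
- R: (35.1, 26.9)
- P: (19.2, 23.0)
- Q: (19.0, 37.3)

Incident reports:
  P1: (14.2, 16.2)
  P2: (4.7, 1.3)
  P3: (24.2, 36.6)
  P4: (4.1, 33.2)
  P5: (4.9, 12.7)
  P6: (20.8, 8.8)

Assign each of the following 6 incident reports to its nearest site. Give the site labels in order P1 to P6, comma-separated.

V, V, Q, Y, V, V

P1 → V (d²=53.45)
P2 → V (d²=109.53)
P3 → Q (d²=27.53)
P4 → Y (d²=183.97)
P5 → V (d²=25.57)
P6 → V (d²=130.93)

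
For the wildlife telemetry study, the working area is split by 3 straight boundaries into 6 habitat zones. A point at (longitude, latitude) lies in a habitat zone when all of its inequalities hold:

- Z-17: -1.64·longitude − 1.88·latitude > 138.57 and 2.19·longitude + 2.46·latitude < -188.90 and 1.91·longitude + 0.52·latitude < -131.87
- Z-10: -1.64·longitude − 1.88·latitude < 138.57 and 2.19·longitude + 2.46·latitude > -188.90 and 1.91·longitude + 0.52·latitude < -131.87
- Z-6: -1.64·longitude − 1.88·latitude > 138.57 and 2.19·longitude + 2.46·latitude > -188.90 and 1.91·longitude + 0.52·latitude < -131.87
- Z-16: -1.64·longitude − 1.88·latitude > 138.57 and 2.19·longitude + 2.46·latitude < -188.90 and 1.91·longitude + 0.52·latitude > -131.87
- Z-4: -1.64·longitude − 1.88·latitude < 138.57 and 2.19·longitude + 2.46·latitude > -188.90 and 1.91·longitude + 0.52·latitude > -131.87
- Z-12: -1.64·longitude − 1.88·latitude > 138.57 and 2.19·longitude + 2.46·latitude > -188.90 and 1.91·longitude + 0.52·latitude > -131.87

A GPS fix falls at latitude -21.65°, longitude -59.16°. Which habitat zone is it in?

-1.64·-59.16 − 1.88·-21.65 = 137.724, which is < 138.57
2.19·-59.16 + 2.46·-21.65 = -182.819, which is > -188.90
1.91·-59.16 + 0.52·-21.65 = -124.254, which is > -131.87
This sign pattern matches Z-4.

Z-4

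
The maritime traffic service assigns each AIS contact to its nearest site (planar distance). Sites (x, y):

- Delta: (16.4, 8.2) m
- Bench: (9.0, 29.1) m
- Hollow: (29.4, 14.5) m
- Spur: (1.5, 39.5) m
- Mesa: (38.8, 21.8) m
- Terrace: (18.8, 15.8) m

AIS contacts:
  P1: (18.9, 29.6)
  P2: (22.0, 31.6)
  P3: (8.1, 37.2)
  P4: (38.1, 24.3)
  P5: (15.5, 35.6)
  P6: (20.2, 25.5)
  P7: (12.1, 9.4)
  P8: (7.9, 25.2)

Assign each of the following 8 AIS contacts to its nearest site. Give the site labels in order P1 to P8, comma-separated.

P1 → Bench (d²=98.26)
P2 → Bench (d²=175.25)
P3 → Spur (d²=48.85)
P4 → Mesa (d²=6.74)
P5 → Bench (d²=84.50)
P6 → Terrace (d²=96.05)
P7 → Delta (d²=19.93)
P8 → Bench (d²=16.42)

Bench, Bench, Spur, Mesa, Bench, Terrace, Delta, Bench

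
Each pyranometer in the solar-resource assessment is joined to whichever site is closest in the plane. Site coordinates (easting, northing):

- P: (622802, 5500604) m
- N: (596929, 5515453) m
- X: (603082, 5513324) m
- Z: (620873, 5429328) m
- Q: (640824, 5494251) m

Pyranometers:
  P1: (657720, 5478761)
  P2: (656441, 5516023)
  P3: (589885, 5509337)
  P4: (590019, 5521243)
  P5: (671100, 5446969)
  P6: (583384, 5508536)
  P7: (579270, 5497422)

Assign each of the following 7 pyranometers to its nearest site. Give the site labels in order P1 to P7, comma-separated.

Q, Q, N, N, Z, N, N

P1 → Q (d²=525414916.00)
P2 → Q (d²=717910673.00)
P3 → N (d²=87023392.00)
P4 → N (d²=81272200.00)
P5 → Z (d²=2833956410.00)
P6 → N (d²=231311914.00)
P7 → N (d²=636957242.00)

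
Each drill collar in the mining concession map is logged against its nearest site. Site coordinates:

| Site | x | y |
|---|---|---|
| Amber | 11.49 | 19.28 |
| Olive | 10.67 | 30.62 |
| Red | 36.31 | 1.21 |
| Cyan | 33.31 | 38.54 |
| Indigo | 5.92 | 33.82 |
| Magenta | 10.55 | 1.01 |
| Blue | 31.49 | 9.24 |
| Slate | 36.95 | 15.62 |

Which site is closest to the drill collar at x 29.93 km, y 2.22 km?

Red

Squared distances to each site:
Amber: 631.077; Olive: 1177.508; Red: 41.725; Cyan: 1330.567; Indigo: 1575.040; Magenta: 377.048; Blue: 51.714; Slate: 228.840.
Minimum at Red.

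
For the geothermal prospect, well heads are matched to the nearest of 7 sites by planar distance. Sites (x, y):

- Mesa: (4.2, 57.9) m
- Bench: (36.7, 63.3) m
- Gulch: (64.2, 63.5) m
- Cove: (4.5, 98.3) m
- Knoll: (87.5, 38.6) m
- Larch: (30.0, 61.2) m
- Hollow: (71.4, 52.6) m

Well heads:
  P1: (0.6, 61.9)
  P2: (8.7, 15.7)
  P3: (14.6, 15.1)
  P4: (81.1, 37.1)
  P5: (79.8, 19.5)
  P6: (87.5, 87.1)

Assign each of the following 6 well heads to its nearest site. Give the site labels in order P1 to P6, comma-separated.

P1 → Mesa (d²=28.96)
P2 → Mesa (d²=1801.09)
P3 → Mesa (d²=1940.00)
P4 → Knoll (d²=43.21)
P5 → Knoll (d²=424.10)
P6 → Gulch (d²=1099.85)

Mesa, Mesa, Mesa, Knoll, Knoll, Gulch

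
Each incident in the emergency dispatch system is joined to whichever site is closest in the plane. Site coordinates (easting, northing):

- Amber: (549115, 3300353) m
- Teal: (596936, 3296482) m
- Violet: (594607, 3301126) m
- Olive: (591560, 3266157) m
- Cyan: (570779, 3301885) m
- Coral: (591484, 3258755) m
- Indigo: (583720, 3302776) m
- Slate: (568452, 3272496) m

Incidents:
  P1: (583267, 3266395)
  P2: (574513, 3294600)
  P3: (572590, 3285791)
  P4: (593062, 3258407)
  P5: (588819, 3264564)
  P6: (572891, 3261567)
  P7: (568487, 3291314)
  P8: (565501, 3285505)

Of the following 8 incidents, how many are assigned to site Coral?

1

P1 → Olive
P2 → Cyan
P3 → Slate
P4 → Coral
P5 → Olive
P6 → Slate
P7 → Cyan
P8 → Slate
1 of the 8 goes to Coral.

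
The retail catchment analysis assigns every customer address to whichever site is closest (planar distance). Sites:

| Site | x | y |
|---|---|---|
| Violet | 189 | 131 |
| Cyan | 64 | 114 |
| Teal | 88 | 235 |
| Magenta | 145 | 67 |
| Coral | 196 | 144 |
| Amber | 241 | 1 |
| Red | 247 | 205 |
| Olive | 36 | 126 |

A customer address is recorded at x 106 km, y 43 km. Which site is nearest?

Squared distances to each site:
Violet: 14633.000; Cyan: 6805.000; Teal: 37188.000; Magenta: 2097.000; Coral: 18301.000; Amber: 19989.000; Red: 46125.000; Olive: 11789.000.
Minimum at Magenta.

Magenta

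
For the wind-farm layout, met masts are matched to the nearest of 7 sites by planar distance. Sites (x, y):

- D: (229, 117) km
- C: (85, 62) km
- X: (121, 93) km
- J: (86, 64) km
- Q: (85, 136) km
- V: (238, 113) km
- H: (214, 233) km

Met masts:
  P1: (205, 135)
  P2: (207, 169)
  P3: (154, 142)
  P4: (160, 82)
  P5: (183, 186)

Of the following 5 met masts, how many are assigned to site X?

2

P1 → D
P2 → D
P3 → X
P4 → X
P5 → H
2 of the 5 go to X.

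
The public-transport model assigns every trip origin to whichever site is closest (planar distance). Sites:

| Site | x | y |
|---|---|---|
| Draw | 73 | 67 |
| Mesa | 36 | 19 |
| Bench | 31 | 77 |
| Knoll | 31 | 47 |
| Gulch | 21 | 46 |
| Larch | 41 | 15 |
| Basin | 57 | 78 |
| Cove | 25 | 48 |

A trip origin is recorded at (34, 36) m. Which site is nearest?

Knoll

Squared distances to each site:
Draw: 2482.000; Mesa: 293.000; Bench: 1690.000; Knoll: 130.000; Gulch: 269.000; Larch: 490.000; Basin: 2293.000; Cove: 225.000.
Minimum at Knoll.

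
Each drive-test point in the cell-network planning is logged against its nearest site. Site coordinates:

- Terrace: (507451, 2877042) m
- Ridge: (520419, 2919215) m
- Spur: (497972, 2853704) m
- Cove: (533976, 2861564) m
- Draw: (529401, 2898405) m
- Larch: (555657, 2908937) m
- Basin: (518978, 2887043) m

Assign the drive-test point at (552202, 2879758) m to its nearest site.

Cove

Squared distances to each site:
Terrace: 2010028657.000; Ridge: 2567013938.000; Spur: 3619703816.000; Cove: 663208712.000; Draw: 867596210.000; Larch: 863351066.000; Basin: 1156905401.000.
Minimum at Cove.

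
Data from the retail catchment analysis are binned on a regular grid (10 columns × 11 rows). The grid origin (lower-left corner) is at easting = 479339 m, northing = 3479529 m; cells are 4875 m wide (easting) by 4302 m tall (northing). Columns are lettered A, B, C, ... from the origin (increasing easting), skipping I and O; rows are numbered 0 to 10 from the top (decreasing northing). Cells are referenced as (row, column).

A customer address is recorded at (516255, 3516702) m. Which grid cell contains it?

(2, H)

Column index: ⌊(516255 − 479339) / 4875⌋ = ⌊7.573⌋ = 7 → column H
Row offset from origin: ⌊(3516702 − 3479529) / 4302⌋ = ⌊8.641⌋ = 8 → row 2 (counted from top)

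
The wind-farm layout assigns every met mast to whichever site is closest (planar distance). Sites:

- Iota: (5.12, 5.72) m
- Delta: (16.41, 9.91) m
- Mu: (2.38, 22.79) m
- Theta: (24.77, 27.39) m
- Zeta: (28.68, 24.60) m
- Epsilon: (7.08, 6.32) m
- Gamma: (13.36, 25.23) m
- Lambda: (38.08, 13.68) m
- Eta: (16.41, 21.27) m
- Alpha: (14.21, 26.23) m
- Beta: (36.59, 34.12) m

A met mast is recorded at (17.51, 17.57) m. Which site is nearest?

Squared distances to each site:
Iota: 293.935; Delta: 59.886; Mu: 256.165; Theta: 149.140; Zeta: 174.190; Epsilon: 235.347; Gamma: 75.898; Lambda: 438.257; Eta: 14.900; Alpha: 85.886; Beta: 637.949.
Minimum at Eta.

Eta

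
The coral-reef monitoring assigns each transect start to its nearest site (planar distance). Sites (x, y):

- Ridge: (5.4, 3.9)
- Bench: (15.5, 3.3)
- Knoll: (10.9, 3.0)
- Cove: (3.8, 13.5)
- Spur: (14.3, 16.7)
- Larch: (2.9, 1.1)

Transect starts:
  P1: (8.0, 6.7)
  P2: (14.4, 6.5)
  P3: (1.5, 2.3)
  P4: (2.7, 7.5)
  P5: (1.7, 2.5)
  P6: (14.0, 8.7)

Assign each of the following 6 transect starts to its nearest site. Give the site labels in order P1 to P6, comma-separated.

Ridge, Bench, Larch, Ridge, Larch, Bench

P1 → Ridge (d²=14.60)
P2 → Bench (d²=11.45)
P3 → Larch (d²=3.40)
P4 → Ridge (d²=20.25)
P5 → Larch (d²=3.40)
P6 → Bench (d²=31.41)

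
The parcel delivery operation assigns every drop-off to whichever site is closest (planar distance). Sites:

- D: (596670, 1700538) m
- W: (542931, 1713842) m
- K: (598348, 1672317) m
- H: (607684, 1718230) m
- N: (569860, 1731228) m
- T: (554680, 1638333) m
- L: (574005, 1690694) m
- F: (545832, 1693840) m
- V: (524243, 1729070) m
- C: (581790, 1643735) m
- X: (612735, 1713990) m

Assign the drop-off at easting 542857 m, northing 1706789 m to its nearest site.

W

Squared distances to each site:
D: 2934913970.000; W: 49750285.000; K: 4267569865.000; H: 4333436410.000; N: 1326426730.000; T: 4826007265.000; L: 1229246929.000; F: 176527226.000; V: 842923957.000; C: 5491585405.000; X: 4934789285.000.
Minimum at W.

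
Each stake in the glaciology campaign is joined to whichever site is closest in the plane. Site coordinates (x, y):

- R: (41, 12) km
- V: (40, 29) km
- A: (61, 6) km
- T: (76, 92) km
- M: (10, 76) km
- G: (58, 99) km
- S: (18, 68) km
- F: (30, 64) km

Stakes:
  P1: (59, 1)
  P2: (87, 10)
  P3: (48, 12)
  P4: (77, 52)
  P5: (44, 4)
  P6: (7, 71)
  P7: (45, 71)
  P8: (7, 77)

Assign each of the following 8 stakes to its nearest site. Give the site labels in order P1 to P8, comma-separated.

A, A, R, T, R, M, F, M

P1 → A (d²=29.00)
P2 → A (d²=692.00)
P3 → R (d²=49.00)
P4 → T (d²=1601.00)
P5 → R (d²=73.00)
P6 → M (d²=34.00)
P7 → F (d²=274.00)
P8 → M (d²=10.00)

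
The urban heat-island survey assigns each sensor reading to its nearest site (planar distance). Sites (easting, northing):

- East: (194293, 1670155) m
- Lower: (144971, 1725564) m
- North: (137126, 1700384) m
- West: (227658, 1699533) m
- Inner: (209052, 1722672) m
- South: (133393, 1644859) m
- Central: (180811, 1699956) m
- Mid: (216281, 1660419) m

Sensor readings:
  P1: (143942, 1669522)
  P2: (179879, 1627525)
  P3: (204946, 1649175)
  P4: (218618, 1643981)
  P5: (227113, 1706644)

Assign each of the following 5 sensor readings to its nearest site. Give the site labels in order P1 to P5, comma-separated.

P1 → South (d²=719544970.00)
P2 → East (d²=2025080296.00)
P3 → Mid (d²=254909761.00)
P4 → Mid (d²=275669413.00)
P5 → West (d²=50863346.00)

South, East, Mid, Mid, West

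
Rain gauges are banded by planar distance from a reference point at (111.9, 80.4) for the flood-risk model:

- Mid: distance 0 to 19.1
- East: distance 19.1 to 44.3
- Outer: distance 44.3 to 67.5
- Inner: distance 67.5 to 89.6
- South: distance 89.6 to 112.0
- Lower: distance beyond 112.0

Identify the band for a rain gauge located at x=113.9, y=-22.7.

Distance = √((113.9−111.9)² + (-22.7−80.4)²) = √(4.000 + 10629.610) = 103.119.
89.6 ≤ 103.119 < 112.0 → South.

South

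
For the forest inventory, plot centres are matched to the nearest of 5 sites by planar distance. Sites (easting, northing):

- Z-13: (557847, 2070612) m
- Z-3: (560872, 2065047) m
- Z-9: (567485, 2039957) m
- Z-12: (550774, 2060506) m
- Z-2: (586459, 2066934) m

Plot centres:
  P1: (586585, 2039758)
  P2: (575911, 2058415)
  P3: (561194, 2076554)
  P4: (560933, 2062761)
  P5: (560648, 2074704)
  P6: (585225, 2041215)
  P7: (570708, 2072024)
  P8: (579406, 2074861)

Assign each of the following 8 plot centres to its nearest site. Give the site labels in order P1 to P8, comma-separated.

P1 → Z-9 (d²=364849601.00)
P2 → Z-2 (d²=183833665.00)
P3 → Z-13 (d²=46509773.00)
P4 → Z-3 (d²=5229517.00)
P5 → Z-13 (d²=24590065.00)
P6 → Z-9 (d²=316290164.00)
P7 → Z-3 (d²=145425425.00)
P8 → Z-2 (d²=112582138.00)

Z-9, Z-2, Z-13, Z-3, Z-13, Z-9, Z-3, Z-2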